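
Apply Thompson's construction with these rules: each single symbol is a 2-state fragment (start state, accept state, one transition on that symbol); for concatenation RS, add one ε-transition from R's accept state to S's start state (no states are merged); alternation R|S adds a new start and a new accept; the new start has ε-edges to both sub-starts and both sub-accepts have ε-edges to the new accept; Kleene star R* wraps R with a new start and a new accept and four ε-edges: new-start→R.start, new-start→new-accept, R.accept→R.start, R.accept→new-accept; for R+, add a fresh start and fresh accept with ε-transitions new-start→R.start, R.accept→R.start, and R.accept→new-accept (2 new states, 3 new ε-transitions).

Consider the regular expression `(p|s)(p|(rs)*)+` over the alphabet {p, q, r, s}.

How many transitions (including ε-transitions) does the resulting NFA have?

22

Bottom-up over the parse tree:
Each of the 5 symbol leaves contributes 1 transition (1 symbol, 0 ε).
  p|s : 6 transitions (2 symbol, 4 ε)
  rs : 3 transitions (2 symbol, 1 ε)
  (rs)* : 7 transitions (2 symbol, 5 ε)
  p|(rs)* : 12 transitions (3 symbol, 9 ε)
  (p|(rs)*)+ : 15 transitions (3 symbol, 12 ε)
  (p|s)(p|(rs)*)+ : 22 transitions (5 symbol, 17 ε)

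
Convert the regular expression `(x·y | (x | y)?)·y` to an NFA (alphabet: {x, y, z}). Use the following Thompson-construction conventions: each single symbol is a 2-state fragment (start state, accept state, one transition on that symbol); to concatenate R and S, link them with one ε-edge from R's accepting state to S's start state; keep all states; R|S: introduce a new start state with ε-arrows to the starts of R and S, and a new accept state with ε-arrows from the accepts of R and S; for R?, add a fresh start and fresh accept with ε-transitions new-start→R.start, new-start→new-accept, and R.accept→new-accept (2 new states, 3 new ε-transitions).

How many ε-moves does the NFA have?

13

By structural recursion:
Each of the 5 symbol leaves contributes 0 ε-transitions.
  x·y : 1 ε-transition
  x | y : 4 ε-transitions
  (x | y)? : 7 ε-transitions
  x·y | (x | y)? : 12 ε-transitions
  (x·y | (x | y)?)·y : 13 ε-transitions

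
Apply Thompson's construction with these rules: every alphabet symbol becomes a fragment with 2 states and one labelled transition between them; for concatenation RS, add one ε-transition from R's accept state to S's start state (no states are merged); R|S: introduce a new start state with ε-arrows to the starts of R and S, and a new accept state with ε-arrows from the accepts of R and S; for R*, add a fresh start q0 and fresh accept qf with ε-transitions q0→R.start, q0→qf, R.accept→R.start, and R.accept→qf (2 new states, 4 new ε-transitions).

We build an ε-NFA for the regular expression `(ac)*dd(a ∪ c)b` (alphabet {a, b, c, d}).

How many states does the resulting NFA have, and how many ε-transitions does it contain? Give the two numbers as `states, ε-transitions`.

18, 13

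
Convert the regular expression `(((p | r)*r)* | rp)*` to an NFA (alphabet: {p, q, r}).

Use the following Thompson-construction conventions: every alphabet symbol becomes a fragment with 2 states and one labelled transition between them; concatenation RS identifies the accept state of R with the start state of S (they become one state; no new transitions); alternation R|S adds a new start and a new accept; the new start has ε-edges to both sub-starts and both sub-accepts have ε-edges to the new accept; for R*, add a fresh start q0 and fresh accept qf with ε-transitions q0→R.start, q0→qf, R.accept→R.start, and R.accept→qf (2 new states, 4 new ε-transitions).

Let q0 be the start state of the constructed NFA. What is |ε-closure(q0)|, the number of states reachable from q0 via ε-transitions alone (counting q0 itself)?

Compute the ε-closure size of each fragment's start state recursively; a symbol fragment's start has no outgoing ε-edge, so its closure is just itself (size 1).
  p | r — C = 1 + 1 + 1 = 3 (the new accept is not ε-reachable since no branch accepts ε)
  (p | r)* — new start has ε-edges to the inner start and to the new accept, so C = 2 + 3 = 5
  (p | r)*r — C = 5 + (1−1) = 5 (closure spills across the concat boundary because the left factor accepts ε)
  ((p | r)*r)* — C = 1 (new start) + 5 (body) + 1 (new accept) = 7
  rp — C equals the left operand's closure size = 1 (its accept is not ε-reachable, so the closure stops there)
  ((p | r)*r)* | rp — C = 1 (new start) + (7 + 1) + 1 (new accept, since some branch ε-reaches its own accept) = 10
  (((p | r)*r)* | rp)* — C = 1 (new start) + 10 (body) + 1 (new accept) = 12

12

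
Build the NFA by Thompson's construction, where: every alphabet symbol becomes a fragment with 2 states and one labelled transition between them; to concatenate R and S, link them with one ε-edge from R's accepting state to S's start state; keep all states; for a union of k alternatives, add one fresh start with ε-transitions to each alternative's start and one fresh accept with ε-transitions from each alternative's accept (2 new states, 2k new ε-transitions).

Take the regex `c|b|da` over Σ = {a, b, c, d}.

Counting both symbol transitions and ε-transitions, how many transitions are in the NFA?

Per subexpression:
Each of the 4 symbol leaves contributes 1 transition (1 symbol, 0 ε).
  da → 3 transitions (2 symbol, 1 ε)
  c|b|da → 11 transitions (4 symbol, 7 ε)

11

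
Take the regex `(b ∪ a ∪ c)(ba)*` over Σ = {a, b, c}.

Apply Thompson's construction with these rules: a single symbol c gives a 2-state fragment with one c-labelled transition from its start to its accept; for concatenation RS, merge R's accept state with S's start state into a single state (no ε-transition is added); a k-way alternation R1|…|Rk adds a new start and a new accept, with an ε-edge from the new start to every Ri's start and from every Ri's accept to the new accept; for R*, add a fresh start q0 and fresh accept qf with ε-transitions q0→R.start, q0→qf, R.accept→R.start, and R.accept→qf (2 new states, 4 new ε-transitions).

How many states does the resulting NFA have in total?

Recursing over subexpressions:
Each of the 5 symbol leaves contributes a 2-state fragment.
  b ∪ a ∪ c → 8 states
  ba → 3 states
  (ba)* → 5 states
  (b ∪ a ∪ c)(ba)* → 12 states

12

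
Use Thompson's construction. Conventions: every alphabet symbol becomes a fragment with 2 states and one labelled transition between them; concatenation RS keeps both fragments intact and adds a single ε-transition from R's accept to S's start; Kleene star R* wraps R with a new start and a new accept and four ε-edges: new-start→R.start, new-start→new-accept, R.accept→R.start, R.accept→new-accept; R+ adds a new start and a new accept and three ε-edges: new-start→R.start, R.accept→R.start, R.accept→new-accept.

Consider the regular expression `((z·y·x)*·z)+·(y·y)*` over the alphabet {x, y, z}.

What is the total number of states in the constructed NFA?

18

By structural recursion:
Each of the 6 symbol leaves contributes a 2-state fragment.
  z·y·x = 6 states
  (z·y·x)* = 8 states
  (z·y·x)*·z = 10 states
  ((z·y·x)*·z)+ = 12 states
  y·y = 4 states
  (y·y)* = 6 states
  ((z·y·x)*·z)+·(y·y)* = 18 states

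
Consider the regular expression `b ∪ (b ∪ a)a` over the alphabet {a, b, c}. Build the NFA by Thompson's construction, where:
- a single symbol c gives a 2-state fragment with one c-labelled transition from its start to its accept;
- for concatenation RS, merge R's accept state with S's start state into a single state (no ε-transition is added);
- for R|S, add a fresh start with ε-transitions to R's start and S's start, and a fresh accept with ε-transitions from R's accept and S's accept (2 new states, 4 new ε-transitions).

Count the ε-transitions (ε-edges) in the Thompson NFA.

8

By structural recursion:
Each of the 4 symbol leaves contributes 0 ε-transitions.
  b ∪ a : 4 ε-transitions
  (b ∪ a)a : 4 ε-transitions
  b ∪ (b ∪ a)a : 8 ε-transitions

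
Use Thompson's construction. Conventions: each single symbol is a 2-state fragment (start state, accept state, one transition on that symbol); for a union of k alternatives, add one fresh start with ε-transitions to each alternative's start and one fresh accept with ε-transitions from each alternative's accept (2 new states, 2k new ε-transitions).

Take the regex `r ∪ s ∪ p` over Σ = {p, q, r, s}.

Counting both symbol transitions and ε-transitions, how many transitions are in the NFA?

9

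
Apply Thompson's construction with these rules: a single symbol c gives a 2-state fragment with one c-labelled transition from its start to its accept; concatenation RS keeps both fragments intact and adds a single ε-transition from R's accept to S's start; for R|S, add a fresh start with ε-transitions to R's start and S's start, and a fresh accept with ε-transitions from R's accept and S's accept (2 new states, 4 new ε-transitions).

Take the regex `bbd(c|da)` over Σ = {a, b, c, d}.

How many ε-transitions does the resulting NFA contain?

Building bottom-up:
Each of the 6 symbol leaves contributes 0 ε-transitions.
  da : 1 ε-transition
  c|da : 5 ε-transitions
  bbd(c|da) : 8 ε-transitions

8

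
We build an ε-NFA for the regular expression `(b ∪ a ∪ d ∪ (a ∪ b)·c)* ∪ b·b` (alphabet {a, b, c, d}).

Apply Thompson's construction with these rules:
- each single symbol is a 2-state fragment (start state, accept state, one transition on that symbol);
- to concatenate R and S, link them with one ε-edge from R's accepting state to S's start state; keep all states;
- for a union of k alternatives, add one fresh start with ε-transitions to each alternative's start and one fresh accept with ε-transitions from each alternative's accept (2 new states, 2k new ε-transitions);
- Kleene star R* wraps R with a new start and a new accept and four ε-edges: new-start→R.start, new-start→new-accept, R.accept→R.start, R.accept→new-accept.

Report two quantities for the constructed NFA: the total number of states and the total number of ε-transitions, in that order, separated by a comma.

24, 22

Per subexpression:
Each of the 8 symbol leaves contributes 2 states and 0 ε-transitions.
  a ∪ b = 6 states, 4 ε-transitions
  (a ∪ b)·c = 8 states, 5 ε-transitions
  b ∪ a ∪ d ∪ (a ∪ b)·c = 16 states, 13 ε-transitions
  (b ∪ a ∪ d ∪ (a ∪ b)·c)* = 18 states, 17 ε-transitions
  b·b = 4 states, 1 ε-transition
  (b ∪ a ∪ d ∪ (a ∪ b)·c)* ∪ b·b = 24 states, 22 ε-transitions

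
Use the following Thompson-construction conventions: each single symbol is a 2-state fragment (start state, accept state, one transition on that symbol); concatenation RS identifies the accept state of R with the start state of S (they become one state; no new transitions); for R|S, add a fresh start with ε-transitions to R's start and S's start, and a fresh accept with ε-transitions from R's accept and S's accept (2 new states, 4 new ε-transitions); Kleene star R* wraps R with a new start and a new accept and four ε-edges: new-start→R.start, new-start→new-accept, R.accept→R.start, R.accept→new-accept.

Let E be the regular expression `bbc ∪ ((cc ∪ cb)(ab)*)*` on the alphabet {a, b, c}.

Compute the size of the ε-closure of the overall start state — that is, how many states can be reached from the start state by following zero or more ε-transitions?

Let C(F) = |ε-closure(F.start)| within fragment F, and note whether F accepts ε. Symbol fragments have C = 1 and do not accept ε. Then:
  bbc : same as the first factor's closure: |ε-closure| = 1
  cc : same as the first factor's closure: |ε-closure| = 1
  cb : same as the first factor's closure: |ε-closure| = 1
  cc ∪ cb : |ε-closure| = 1 + 1 + 1 = 3 (the new accept is not ε-reachable since no branch accepts ε)
  ab : same as the first factor's closure: |ε-closure| = 1
  (ab)* : new start has ε-edges to the inner start and to the new accept, so |ε-closure| = 2 + 1 = 3
  (cc ∪ cb)(ab)* : same as the first factor's closure: |ε-closure| = 3
  ((cc ∪ cb)(ab)*)* : |ε-closure| = 1 (new start) + 3 (body) + 1 (new accept) = 5
  bbc ∪ ((cc ∪ cb)(ab)*)* : new start ε-reaches every alternative's start; at least one alternative accepts ε, so the union's new accept is reached too: |ε-closure| = 1 + 1 + 5 + 1 = 8

8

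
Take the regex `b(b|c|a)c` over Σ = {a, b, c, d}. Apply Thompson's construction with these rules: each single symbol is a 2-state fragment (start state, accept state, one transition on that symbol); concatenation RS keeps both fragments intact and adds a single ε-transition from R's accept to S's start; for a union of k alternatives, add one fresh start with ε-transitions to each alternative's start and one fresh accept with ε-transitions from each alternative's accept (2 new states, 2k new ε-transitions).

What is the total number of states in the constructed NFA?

12

Recursing over subexpressions:
Each of the 5 symbol leaves contributes a 2-state fragment.
  b|c|a → 8 states
  b(b|c|a)c → 12 states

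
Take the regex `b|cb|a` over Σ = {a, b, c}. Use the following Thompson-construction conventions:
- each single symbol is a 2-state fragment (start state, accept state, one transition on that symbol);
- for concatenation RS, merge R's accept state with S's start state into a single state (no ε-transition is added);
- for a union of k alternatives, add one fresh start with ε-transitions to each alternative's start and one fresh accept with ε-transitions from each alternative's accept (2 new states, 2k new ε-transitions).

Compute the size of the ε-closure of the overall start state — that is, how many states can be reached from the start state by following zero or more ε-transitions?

4

Let C(F) = |ε-closure(F.start)| within fragment F, and note whether F accepts ε. Symbol fragments have C = 1 and do not accept ε. Then:
  cb — |closure| equals the left operand's closure size = 1 (its accept is not ε-reachable, so the closure stops there)
  b|cb|a — new start ε-reaches every alternative's start; none of them accept ε, so the new accept is not reached: |closure| = 1 + 1 + 1 + 1 = 4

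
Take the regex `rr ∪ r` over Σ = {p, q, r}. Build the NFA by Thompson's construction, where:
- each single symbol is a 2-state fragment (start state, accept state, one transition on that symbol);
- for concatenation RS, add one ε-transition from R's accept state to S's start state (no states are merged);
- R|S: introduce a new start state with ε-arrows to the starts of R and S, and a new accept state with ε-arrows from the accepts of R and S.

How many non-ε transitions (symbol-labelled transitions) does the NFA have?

3

Per subexpression:
Each of the 3 symbol leaves contributes exactly 1 symbol transition.
  rr — 2 symbol transitions
  rr ∪ r — 3 symbol transitions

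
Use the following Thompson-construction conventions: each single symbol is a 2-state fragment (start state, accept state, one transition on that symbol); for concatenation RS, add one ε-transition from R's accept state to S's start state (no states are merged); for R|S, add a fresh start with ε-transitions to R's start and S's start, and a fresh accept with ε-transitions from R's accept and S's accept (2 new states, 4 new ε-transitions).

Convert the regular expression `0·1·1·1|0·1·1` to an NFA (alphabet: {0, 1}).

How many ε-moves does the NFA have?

Bottom-up over the parse tree:
Each of the 7 symbol leaves contributes 0 ε-transitions.
  0·1·1·1 = 3 ε-transitions
  0·1·1 = 2 ε-transitions
  0·1·1·1|0·1·1 = 9 ε-transitions

9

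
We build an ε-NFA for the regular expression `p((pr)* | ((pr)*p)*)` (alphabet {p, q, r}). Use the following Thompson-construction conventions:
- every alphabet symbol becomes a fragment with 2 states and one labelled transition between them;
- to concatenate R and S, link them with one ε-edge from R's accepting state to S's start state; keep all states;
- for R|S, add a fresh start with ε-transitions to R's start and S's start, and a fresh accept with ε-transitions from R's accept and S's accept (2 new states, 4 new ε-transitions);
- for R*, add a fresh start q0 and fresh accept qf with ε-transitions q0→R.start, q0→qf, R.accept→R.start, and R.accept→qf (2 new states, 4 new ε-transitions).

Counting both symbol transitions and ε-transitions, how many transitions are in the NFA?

26

Recursing over subexpressions:
Each of the 6 symbol leaves contributes 1 transition (1 symbol, 0 ε).
  pr : 3 transitions (2 symbol, 1 ε)
  (pr)* : 7 transitions (2 symbol, 5 ε)
  pr : 3 transitions (2 symbol, 1 ε)
  (pr)* : 7 transitions (2 symbol, 5 ε)
  (pr)*p : 9 transitions (3 symbol, 6 ε)
  ((pr)*p)* : 13 transitions (3 symbol, 10 ε)
  (pr)* | ((pr)*p)* : 24 transitions (5 symbol, 19 ε)
  p((pr)* | ((pr)*p)*) : 26 transitions (6 symbol, 20 ε)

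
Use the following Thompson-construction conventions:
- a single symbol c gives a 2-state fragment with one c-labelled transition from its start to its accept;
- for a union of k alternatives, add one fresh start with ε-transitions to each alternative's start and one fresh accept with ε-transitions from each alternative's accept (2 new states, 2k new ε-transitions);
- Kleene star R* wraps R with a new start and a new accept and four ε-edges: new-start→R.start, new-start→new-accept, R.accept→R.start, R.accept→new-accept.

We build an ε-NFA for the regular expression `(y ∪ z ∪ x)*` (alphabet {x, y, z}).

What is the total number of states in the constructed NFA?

10

Per subexpression:
Each of the 3 symbol leaves contributes a 2-state fragment.
  y ∪ z ∪ x : 8 states
  (y ∪ z ∪ x)* : 10 states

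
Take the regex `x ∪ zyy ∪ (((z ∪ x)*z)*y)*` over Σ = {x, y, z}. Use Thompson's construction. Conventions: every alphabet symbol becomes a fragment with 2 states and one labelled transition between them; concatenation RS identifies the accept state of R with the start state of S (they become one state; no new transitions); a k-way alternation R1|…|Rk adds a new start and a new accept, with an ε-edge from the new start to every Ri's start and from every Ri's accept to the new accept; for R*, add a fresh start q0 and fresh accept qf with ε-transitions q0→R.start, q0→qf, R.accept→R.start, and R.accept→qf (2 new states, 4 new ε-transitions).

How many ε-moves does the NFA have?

22

Per subexpression:
Each of the 8 symbol leaves contributes 0 ε-transitions.
  zyy → 0 ε-transitions
  z ∪ x → 4 ε-transitions
  (z ∪ x)* → 8 ε-transitions
  (z ∪ x)*z → 8 ε-transitions
  ((z ∪ x)*z)* → 12 ε-transitions
  ((z ∪ x)*z)*y → 12 ε-transitions
  (((z ∪ x)*z)*y)* → 16 ε-transitions
  x ∪ zyy ∪ (((z ∪ x)*z)*y)* → 22 ε-transitions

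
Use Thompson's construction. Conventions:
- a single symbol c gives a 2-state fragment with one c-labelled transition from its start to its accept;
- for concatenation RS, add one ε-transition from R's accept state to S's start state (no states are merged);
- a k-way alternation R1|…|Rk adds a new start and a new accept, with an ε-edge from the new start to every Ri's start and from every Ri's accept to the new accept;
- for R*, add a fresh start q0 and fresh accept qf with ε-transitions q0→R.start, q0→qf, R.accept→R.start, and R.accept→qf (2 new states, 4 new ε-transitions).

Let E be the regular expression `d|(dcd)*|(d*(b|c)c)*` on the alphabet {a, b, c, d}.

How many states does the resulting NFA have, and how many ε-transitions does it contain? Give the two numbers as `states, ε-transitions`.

26, 26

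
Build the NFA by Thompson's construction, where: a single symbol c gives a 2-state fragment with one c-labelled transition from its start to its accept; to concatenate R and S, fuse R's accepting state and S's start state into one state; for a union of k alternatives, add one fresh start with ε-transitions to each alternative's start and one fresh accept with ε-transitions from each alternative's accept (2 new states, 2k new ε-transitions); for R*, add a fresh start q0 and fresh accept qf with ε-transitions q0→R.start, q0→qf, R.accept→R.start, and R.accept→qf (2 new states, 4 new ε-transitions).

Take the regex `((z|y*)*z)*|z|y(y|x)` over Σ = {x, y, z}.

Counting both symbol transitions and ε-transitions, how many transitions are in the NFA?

33

Recursing over subexpressions:
Each of the 7 symbol leaves contributes 1 transition (1 symbol, 0 ε).
  y* = 5 transitions (1 symbol, 4 ε)
  z|y* = 10 transitions (2 symbol, 8 ε)
  (z|y*)* = 14 transitions (2 symbol, 12 ε)
  (z|y*)*z = 15 transitions (3 symbol, 12 ε)
  ((z|y*)*z)* = 19 transitions (3 symbol, 16 ε)
  y|x = 6 transitions (2 symbol, 4 ε)
  y(y|x) = 7 transitions (3 symbol, 4 ε)
  ((z|y*)*z)*|z|y(y|x) = 33 transitions (7 symbol, 26 ε)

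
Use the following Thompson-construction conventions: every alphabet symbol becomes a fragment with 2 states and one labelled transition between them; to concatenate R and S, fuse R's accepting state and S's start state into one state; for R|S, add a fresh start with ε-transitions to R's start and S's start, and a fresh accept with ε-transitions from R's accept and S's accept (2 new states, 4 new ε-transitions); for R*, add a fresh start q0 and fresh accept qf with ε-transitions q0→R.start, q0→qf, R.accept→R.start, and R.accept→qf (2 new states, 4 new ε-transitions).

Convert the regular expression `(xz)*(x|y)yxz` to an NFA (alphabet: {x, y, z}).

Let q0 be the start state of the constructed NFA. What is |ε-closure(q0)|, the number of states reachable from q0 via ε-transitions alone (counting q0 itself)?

5

Compute the ε-closure size of each fragment's start state recursively; a symbol fragment's start has no outgoing ε-edge, so its closure is just itself (size 1).
  xz : C equals the left operand's closure size = 1 (its accept is not ε-reachable, so the closure stops there)
  (xz)* : C = 1 (new start) + 1 (body) + 1 (new accept) = 3
  x|y : C = 1 + 1 + 1 = 3 (the new accept is not ε-reachable since no branch accepts ε)
  (xz)*(x|y)yxz : C = 3 + (3−1) = 5 (closure spills across the concat boundary because the left factor accepts ε)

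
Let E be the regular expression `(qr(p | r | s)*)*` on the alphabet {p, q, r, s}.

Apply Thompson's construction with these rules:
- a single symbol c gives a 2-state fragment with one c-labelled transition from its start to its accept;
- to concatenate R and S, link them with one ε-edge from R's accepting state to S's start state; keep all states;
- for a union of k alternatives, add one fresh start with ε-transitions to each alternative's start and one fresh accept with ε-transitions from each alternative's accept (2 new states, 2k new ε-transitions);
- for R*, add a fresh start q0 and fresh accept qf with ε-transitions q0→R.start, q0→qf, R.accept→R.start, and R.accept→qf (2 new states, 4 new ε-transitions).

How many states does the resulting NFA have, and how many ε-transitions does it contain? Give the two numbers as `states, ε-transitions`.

Bottom-up over the parse tree:
Each of the 5 symbol leaves contributes 2 states and 0 ε-transitions.
  p | r | s : 8 states, 6 ε-transitions
  (p | r | s)* : 10 states, 10 ε-transitions
  qr(p | r | s)* : 14 states, 12 ε-transitions
  (qr(p | r | s)*)* : 16 states, 16 ε-transitions

16, 16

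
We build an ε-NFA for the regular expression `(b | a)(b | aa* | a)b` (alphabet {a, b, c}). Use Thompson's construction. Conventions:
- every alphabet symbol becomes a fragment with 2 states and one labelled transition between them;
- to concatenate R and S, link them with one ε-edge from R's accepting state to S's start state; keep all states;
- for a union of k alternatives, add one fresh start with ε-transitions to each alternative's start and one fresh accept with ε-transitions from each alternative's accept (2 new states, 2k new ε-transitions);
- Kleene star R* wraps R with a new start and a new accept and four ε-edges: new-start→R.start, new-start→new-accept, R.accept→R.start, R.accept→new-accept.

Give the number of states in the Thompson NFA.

20

Per subexpression:
Each of the 7 symbol leaves contributes a 2-state fragment.
  b | a — 6 states
  a* — 4 states
  aa* — 6 states
  b | aa* | a — 12 states
  (b | a)(b | aa* | a)b — 20 states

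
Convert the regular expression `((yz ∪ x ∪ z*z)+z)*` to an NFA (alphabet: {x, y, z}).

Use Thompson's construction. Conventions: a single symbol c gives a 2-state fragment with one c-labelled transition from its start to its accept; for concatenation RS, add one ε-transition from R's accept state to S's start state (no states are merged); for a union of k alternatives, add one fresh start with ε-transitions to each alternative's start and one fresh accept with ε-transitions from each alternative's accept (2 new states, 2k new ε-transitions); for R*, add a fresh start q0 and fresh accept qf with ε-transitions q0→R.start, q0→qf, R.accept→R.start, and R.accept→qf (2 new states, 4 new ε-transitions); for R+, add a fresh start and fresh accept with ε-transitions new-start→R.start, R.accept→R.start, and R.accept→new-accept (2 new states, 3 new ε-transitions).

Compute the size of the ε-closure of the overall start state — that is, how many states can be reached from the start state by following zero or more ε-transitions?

10

Compute the ε-closure size of each fragment's start state recursively; a symbol fragment's start has no outgoing ε-edge, so its closure is just itself (size 1).
  yz — same as the first factor's closure: C = 1
  z* — C = 1 (new start) + 1 (body) + 1 (new accept) = 3
  z*z — the left operand accepts ε, so the closure extends into the next operand (via the concat ε-link); C = 3 + 1 = 4
  yz ∪ x ∪ z*z — C = 1 + 1 + 1 + 4 = 7 (the new accept is not ε-reachable since no branch accepts ε)
  (yz ∪ x ∪ z*z)+ — new start ε-reaches only the body's start; the new accept needs a symbol first: C = 1 + 7 = 8
  (yz ∪ x ∪ z*z)+z — same as the first factor's closure: C = 8
  ((yz ∪ x ∪ z*z)+z)* — C = 1 (new start) + 8 (body) + 1 (new accept) = 10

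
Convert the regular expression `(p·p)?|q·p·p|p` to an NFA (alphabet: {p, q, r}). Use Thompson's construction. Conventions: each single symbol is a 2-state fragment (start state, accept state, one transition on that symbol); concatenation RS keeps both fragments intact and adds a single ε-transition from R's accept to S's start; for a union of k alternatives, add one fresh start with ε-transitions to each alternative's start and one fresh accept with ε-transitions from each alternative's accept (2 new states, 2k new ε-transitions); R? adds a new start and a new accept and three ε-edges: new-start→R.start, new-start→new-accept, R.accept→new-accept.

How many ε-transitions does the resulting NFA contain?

Bottom-up over the parse tree:
Each of the 6 symbol leaves contributes 0 ε-transitions.
  p·p = 1 ε-transition
  (p·p)? = 4 ε-transitions
  q·p·p = 2 ε-transitions
  (p·p)?|q·p·p|p = 12 ε-transitions

12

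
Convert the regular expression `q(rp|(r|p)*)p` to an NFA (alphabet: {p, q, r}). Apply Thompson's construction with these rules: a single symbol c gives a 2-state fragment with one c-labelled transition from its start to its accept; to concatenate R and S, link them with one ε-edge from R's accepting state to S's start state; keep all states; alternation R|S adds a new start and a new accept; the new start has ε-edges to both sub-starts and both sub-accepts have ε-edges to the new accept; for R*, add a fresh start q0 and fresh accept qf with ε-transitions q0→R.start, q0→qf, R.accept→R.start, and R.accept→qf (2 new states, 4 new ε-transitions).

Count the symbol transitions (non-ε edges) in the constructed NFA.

Building bottom-up:
Each of the 6 symbol leaves contributes exactly 1 symbol transition.
  rp — 2 symbol transitions
  r|p — 2 symbol transitions
  (r|p)* — 2 symbol transitions
  rp|(r|p)* — 4 symbol transitions
  q(rp|(r|p)*)p — 6 symbol transitions

6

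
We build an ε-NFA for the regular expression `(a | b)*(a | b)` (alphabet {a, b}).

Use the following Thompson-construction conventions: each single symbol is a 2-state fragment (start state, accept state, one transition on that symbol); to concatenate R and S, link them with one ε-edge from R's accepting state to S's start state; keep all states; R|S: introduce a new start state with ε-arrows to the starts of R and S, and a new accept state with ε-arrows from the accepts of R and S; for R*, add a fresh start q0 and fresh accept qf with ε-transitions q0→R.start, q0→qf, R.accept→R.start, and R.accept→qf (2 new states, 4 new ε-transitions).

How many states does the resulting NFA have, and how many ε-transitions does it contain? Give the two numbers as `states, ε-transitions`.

14, 13

Bottom-up over the parse tree:
Each of the 4 symbol leaves contributes 2 states and 0 ε-transitions.
  a | b → 6 states, 4 ε-transitions
  (a | b)* → 8 states, 8 ε-transitions
  a | b → 6 states, 4 ε-transitions
  (a | b)*(a | b) → 14 states, 13 ε-transitions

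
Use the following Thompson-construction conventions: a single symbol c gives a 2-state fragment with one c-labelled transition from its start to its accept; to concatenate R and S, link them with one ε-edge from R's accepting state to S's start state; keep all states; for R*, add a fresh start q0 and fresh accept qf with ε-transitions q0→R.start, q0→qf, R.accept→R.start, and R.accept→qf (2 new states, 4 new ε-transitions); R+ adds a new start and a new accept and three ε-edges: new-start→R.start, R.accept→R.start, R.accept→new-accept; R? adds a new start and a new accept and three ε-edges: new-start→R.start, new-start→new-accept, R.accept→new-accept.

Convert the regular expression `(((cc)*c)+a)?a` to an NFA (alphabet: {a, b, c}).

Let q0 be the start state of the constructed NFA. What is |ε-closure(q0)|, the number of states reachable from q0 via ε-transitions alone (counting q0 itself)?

Compute the ε-closure size of each fragment's start state recursively; a symbol fragment's start has no outgoing ε-edge, so its closure is just itself (size 1).
  cc : C equals the left operand's closure size = 1 (its accept is not ε-reachable, so the closure stops there)
  (cc)* : C = 1 (new start) + 1 (body) + 1 (new accept) = 3
  (cc)*c : the left operand accepts ε, so the closure extends into the next operand (via the concat ε-link); C = 3 + 1 = 4
  ((cc)*c)+ : new start ε-reaches only the body's start; the new accept needs a symbol first: C = 1 + 4 = 5
  ((cc)*c)+a : same as the first factor's closure: C = 5
  (((cc)*c)+a)? : new start has ε-edges to the inner start and to the new accept, so C = 2 + 5 = 7
  (((cc)*c)+a)?a : the left operand accepts ε, so the closure extends into the next operand (via the concat ε-link); C = 7 + 1 = 8

8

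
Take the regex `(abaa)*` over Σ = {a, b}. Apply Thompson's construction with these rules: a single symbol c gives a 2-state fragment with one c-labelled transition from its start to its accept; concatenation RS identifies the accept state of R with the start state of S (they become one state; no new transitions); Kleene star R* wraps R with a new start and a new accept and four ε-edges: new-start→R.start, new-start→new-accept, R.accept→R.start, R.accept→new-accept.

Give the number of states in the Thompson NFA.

7

Per subexpression:
Each of the 4 symbol leaves contributes a 2-state fragment.
  abaa : 5 states
  (abaa)* : 7 states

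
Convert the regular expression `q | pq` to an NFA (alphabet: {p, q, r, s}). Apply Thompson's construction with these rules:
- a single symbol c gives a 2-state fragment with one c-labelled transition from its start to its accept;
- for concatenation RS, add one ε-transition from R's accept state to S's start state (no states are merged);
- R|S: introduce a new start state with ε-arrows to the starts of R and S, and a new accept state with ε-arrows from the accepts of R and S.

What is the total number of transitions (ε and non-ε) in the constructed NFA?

By structural recursion:
Each of the 3 symbol leaves contributes 1 transition (1 symbol, 0 ε).
  pq = 3 transitions (2 symbol, 1 ε)
  q | pq = 8 transitions (3 symbol, 5 ε)

8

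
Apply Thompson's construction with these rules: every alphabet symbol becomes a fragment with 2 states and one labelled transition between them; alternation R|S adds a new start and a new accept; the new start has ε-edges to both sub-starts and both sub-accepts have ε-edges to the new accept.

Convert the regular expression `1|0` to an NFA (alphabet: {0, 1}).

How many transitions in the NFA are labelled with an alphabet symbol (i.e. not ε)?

Recursing over subexpressions:
Each of the 2 symbol leaves contributes exactly 1 symbol transition.
  1|0 — 2 symbol transitions

2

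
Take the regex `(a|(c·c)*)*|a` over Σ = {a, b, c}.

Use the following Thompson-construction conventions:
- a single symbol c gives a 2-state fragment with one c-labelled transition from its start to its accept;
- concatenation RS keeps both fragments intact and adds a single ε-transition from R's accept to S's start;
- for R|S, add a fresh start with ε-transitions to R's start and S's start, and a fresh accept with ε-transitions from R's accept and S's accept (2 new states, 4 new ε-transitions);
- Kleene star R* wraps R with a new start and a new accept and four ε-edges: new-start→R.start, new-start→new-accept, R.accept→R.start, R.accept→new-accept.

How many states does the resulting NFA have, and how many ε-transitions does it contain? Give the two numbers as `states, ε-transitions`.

16, 17

Recursing over subexpressions:
Each of the 4 symbol leaves contributes 2 states and 0 ε-transitions.
  c·c : 4 states, 1 ε-transition
  (c·c)* : 6 states, 5 ε-transitions
  a|(c·c)* : 10 states, 9 ε-transitions
  (a|(c·c)*)* : 12 states, 13 ε-transitions
  (a|(c·c)*)*|a : 16 states, 17 ε-transitions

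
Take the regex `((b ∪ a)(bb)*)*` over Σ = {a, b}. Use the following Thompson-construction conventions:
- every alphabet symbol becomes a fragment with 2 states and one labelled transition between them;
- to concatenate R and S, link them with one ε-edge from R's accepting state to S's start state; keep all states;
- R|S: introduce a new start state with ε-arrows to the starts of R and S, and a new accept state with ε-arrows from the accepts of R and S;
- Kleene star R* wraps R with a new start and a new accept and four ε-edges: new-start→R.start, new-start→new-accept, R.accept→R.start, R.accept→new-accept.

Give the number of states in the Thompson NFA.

14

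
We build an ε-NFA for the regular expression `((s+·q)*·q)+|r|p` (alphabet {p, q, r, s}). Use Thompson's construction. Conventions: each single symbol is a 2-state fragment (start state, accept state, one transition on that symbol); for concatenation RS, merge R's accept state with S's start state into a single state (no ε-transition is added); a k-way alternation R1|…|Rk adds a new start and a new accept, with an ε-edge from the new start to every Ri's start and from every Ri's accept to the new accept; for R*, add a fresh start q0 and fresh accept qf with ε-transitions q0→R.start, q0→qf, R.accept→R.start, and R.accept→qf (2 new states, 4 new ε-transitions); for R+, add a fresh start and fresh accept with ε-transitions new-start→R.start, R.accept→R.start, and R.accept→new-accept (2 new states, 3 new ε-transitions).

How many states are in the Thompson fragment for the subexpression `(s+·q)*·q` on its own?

Fragment for `(s+·q)*·q`:
Each of the 3 symbol leaves contributes a 2-state fragment.
  s+ → 4 states
  s+·q → 5 states
  (s+·q)* → 7 states
  (s+·q)*·q → 8 states

8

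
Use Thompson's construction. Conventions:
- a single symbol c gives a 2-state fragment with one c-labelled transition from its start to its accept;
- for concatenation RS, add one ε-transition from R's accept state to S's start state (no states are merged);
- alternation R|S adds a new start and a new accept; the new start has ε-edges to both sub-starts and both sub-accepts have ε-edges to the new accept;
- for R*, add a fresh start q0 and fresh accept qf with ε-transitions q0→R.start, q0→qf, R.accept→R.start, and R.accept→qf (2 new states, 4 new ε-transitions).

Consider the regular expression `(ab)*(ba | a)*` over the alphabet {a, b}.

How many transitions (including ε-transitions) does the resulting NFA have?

20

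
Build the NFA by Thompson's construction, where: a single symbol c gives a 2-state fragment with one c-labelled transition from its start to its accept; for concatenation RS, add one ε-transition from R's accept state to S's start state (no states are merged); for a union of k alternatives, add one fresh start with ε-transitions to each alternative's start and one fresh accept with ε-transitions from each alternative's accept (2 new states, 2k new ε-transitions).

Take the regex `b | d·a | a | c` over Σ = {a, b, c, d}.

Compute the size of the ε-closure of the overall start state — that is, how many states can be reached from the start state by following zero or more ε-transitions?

Let C(F) = |ε-closure(F.start)| within fragment F, and note whether F accepts ε. Symbol fragments have C = 1 and do not accept ε. Then:
  d·a — same as the first factor's closure: C = 1
  b | d·a | a | c — C = 1 + 1 + 1 + 1 + 1 = 5 (the new accept is not ε-reachable since no branch accepts ε)

5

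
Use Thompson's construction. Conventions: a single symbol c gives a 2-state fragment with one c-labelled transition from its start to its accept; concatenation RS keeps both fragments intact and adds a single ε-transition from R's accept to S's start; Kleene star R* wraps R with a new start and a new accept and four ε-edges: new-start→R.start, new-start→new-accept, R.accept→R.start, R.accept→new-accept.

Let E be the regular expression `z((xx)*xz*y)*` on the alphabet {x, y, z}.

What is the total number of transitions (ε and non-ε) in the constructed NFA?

By structural recursion:
Each of the 6 symbol leaves contributes 1 transition (1 symbol, 0 ε).
  xx — 3 transitions (2 symbol, 1 ε)
  (xx)* — 7 transitions (2 symbol, 5 ε)
  z* — 5 transitions (1 symbol, 4 ε)
  (xx)*xz*y — 17 transitions (5 symbol, 12 ε)
  ((xx)*xz*y)* — 21 transitions (5 symbol, 16 ε)
  z((xx)*xz*y)* — 23 transitions (6 symbol, 17 ε)

23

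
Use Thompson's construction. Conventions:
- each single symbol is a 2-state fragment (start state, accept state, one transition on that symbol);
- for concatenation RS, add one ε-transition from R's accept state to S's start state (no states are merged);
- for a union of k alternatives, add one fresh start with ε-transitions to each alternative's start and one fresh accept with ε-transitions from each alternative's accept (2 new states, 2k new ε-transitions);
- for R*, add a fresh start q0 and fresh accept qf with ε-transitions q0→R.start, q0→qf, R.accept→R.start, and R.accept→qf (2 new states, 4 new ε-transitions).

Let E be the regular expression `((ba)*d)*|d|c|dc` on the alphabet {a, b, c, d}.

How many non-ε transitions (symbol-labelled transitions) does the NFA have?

7

Recursing over subexpressions:
Each of the 7 symbol leaves contributes exactly 1 symbol transition.
  ba = 2 symbol transitions
  (ba)* = 2 symbol transitions
  (ba)*d = 3 symbol transitions
  ((ba)*d)* = 3 symbol transitions
  dc = 2 symbol transitions
  ((ba)*d)*|d|c|dc = 7 symbol transitions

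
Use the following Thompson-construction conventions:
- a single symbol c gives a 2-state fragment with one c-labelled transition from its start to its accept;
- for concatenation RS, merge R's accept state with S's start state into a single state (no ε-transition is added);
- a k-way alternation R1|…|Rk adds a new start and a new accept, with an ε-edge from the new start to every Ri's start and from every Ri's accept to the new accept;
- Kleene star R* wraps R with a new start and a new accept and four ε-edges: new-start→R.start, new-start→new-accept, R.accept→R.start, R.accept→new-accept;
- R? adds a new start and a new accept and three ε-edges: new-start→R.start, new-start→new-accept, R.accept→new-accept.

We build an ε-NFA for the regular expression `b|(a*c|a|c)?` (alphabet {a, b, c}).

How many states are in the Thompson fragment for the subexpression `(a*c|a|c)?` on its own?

Fragment for `(a*c|a|c)?`:
Each of the 4 symbol leaves contributes a 2-state fragment.
  a* : 4 states
  a*c : 5 states
  a*c|a|c : 11 states
  (a*c|a|c)? : 13 states

13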